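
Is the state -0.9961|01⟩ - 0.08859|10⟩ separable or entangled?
Entangled

Writing the state as a|00⟩ + b|01⟩ + c|10⟩ + d|11⟩, it is a product state iff ad − bc = 0.
Here (a, b, c, d) = (0, -0.9961, -0.08859, 0): ad − bc = (0)(0) − (-0.9961)(-0.08859) = -0.08824 ≠ 0, so the state is entangled.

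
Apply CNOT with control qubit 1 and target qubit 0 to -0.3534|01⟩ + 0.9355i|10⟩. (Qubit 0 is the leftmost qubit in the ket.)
0.9355i|10⟩ - 0.3534|11⟩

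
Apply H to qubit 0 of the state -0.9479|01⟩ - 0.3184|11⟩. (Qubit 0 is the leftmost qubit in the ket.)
-0.8954|01⟩ - 0.4451|11⟩

H on qubit 0 mixes each pair of kets that differ only in qubit 0: amplitudes (a, b) of (|…0…⟩, |…1…⟩) become ((a + b)/√2, (a − b)/√2). Kets absent from the input have amplitude 0.
(|01⟩, |11⟩): (a, b) = (-0.9479, -0.3184) → (-0.8954, -0.4451)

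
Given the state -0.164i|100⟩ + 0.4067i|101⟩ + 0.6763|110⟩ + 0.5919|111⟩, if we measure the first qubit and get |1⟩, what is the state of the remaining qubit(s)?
-0.164i|00⟩ + 0.4067i|01⟩ + 0.6763|10⟩ + 0.5919|11⟩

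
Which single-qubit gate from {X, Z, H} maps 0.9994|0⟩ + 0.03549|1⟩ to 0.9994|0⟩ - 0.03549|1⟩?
Z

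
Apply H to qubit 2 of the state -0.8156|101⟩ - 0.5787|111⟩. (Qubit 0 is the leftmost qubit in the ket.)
-0.5767|100⟩ + 0.5767|101⟩ - 0.4092|110⟩ + 0.4092|111⟩

H on qubit 2 mixes each pair of kets that differ only in qubit 2: amplitudes (a, b) of (|…0…⟩, |…1…⟩) become ((a + b)/√2, (a − b)/√2). Kets absent from the input have amplitude 0.
(|100⟩, |101⟩): (a, b) = (0, -0.8156) → (-0.5767, 0.5767)
(|110⟩, |111⟩): (a, b) = (0, -0.5787) → (-0.4092, 0.4092)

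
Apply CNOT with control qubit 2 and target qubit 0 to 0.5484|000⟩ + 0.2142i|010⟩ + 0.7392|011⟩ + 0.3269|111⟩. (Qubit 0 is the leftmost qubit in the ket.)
0.5484|000⟩ + 0.2142i|010⟩ + 0.3269|011⟩ + 0.7392|111⟩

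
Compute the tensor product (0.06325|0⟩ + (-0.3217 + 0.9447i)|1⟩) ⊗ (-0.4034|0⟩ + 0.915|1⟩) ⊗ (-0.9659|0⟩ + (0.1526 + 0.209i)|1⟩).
0.02464|000⟩ + (-0.003894 - 0.005333i)|001⟩ - 0.0559|010⟩ + (0.008832 + 0.0121i)|011⟩ + (-0.1253 + 0.3681i)|100⟩ + (0.09945 - 0.03103i)|101⟩ + (0.2843 - 0.8349i)|110⟩ + (-0.2256 + 0.07039i)|111⟩

amp(|b₁b₂…⟩) = product of the factor amplitudes for bits b₁, b₂, …; only kets whose every factor amplitude is nonzero survive.
|000⟩: (0.06325)(-0.4034)(-0.9659) = 0.02464
|001⟩: (0.06325)(-0.4034)(0.1526 + 0.209i) = (-0.003894 - 0.005333i)
|010⟩: (0.06325)(0.915)(-0.9659) = -0.0559
|011⟩: (0.06325)(0.915)(0.1526 + 0.209i) = (0.008832 + 0.0121i)
|100⟩: (-0.3217 + 0.9447i)(-0.4034)(-0.9659) = (-0.1253 + 0.3681i)
|101⟩: (-0.3217 + 0.9447i)(-0.4034)(0.1526 + 0.209i) = (0.09945 - 0.03103i)
|110⟩: (-0.3217 + 0.9447i)(0.915)(-0.9659) = (0.2843 - 0.8349i)
|111⟩: (-0.3217 + 0.9447i)(0.915)(0.1526 + 0.209i) = (-0.2256 + 0.07039i)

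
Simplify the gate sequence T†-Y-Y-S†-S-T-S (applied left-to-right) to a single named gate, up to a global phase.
S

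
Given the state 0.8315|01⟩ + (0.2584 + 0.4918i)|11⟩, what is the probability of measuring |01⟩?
0.6914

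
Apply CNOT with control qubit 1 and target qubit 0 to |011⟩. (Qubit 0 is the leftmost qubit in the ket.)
|111⟩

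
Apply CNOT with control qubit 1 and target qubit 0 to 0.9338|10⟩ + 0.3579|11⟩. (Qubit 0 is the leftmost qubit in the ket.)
0.3579|01⟩ + 0.9338|10⟩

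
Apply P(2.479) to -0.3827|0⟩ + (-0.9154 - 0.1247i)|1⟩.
-0.3827|0⟩ + (0.7984 - 0.4648i)|1⟩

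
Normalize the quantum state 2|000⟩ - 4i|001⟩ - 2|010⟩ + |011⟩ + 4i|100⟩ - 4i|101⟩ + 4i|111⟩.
0.2341|000⟩ - 0.4682i|001⟩ - 0.2341|010⟩ + 0.117|011⟩ + 0.4682i|100⟩ - 0.4682i|101⟩ + 0.4682i|111⟩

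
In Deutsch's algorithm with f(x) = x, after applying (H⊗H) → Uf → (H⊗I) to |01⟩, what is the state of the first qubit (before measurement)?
|1⟩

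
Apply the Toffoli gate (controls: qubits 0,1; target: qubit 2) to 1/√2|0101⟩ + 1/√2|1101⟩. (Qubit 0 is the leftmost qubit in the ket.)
1/√2|0101⟩ + 1/√2|1111⟩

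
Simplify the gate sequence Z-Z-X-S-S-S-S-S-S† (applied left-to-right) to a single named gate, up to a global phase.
X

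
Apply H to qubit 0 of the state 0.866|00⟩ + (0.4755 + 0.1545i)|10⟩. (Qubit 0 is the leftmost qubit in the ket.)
(0.9486 + 0.1092i)|00⟩ + (0.2761 - 0.1092i)|10⟩

H on qubit 0 mixes each pair of kets that differ only in qubit 0: amplitudes (a, b) of (|…0…⟩, |…1…⟩) become ((a + b)/√2, (a − b)/√2). Kets absent from the input have amplitude 0.
(|00⟩, |10⟩): (a, b) = (0.866, (0.4755 + 0.1545i)) → ((0.9486 + 0.1092i), (0.2761 - 0.1092i))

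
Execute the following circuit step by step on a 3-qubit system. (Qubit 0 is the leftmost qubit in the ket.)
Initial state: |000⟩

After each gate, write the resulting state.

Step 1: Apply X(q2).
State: |001⟩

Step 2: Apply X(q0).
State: |101⟩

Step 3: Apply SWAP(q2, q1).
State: |110⟩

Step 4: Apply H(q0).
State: 1/√2|010⟩ - 1/√2|110⟩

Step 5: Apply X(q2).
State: 1/√2|011⟩ - 1/√2|111⟩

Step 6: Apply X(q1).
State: 1/√2|001⟩ - 1/√2|101⟩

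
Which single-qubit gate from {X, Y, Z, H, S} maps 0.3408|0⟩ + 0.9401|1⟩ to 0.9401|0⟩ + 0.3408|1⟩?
X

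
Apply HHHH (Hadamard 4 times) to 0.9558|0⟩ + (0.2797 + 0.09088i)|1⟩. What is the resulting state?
0.9558|0⟩ + (0.2797 + 0.09088i)|1⟩

H² = I, so an even number of Hadamards cancels: H^4 = I and the state is unchanged.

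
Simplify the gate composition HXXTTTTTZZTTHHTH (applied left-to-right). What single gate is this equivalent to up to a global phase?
I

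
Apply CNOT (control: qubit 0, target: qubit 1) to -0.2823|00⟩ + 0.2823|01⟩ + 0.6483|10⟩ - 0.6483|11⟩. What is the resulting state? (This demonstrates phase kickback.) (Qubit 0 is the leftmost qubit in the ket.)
-0.2823|00⟩ + 0.2823|01⟩ - 0.6483|10⟩ + 0.6483|11⟩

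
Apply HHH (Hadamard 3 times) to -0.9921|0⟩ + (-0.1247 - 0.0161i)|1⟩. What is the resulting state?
(-0.7897 - 0.01138i)|0⟩ + (-0.6133 + 0.01138i)|1⟩

H² = I, so H^3 = H: a single Hadamard. With (a, b) = (-0.9921, (-0.1247 - 0.0161i)), H gives ((a + b)/√2, (a − b)/√2) = ((-0.7897 - 0.01138i), (-0.6133 + 0.01138i)).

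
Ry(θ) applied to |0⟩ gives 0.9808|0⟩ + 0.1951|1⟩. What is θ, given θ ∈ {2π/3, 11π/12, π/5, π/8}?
π/8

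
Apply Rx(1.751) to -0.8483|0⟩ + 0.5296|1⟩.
(-0.5434 - 0.4067i)|0⟩ + (0.3393 + 0.6514i)|1⟩

Rx(1.751) = [[cos(θ/2), −i·sin(θ/2)], [−i·sin(θ/2), cos(θ/2)]]; θ = 1.751, cos(θ/2) ≈ 0.640613, sin(θ/2) ≈ 0.767864.
With a = amp(|0⟩) = -0.8483 and b = amp(|1⟩) = 0.5296:
new amp(|0⟩) = (0.640613)·a + (-0.767864i)·b = (-0.5434 - 0.4067i)
new amp(|1⟩) = (-0.767864i)·a + (0.640613)·b = (0.3393 + 0.6514i)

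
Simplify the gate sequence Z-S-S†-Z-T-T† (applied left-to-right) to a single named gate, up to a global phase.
I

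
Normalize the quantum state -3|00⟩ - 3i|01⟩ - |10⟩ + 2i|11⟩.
-0.6255|00⟩ - 0.6255i|01⟩ - 0.2085|10⟩ + 0.417i|11⟩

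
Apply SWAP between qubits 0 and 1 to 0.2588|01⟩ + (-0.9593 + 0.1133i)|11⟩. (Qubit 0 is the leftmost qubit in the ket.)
0.2588|10⟩ + (-0.9593 + 0.1133i)|11⟩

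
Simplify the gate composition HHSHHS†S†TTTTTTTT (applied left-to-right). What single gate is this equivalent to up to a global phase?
S†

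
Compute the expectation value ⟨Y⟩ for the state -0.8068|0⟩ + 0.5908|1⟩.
0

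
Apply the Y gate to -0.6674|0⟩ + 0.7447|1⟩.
-0.7447i|0⟩ - 0.6674i|1⟩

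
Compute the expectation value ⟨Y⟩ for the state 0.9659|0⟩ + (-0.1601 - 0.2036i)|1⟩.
-0.3933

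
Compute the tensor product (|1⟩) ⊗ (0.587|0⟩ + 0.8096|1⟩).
0.587|10⟩ + 0.8096|11⟩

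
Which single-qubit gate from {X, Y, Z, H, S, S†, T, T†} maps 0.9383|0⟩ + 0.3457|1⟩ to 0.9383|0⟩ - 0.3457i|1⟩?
S†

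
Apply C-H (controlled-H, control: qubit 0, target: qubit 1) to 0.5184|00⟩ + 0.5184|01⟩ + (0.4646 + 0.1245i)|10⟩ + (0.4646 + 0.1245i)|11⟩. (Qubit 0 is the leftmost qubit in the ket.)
0.5184|00⟩ + 0.5184|01⟩ + (0.657 + 0.1761i)|10⟩

C-H leaves the control-|0⟩ kets |00⟩, |01⟩ unchanged and applies H to qubit 1 on the control-|1⟩ pair (|10⟩, |11⟩).
H = [[1/√2, 1/√2], [1/√2, -1/√2]].
With a = amp(|10⟩) = (0.4646 + 0.1245i) and b = amp(|11⟩) = (0.4646 + 0.1245i):
new amp(|10⟩) = (1/√2)·a + (1/√2)·b = (0.657 + 0.1761i)
new amp(|11⟩) = (1/√2)·a + (-1/√2)·b = 0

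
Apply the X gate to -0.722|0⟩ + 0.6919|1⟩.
0.6919|0⟩ - 0.722|1⟩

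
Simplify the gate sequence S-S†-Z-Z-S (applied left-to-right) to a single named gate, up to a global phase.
S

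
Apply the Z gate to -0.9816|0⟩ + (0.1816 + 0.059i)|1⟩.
-0.9816|0⟩ + (-0.1816 - 0.059i)|1⟩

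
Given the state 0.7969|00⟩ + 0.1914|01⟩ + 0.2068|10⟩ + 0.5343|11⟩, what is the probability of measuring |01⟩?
0.03663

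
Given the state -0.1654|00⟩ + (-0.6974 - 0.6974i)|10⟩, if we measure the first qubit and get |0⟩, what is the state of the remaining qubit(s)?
-|0⟩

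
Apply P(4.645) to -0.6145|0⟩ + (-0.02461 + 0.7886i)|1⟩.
-0.6145|0⟩ + (0.7885 - 0.02855i)|1⟩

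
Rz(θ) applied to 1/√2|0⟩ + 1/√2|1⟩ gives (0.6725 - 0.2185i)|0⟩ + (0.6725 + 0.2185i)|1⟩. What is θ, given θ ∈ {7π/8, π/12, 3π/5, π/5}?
π/5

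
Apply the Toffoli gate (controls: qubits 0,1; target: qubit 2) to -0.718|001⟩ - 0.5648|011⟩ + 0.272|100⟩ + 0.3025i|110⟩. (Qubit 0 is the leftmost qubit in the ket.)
-0.718|001⟩ - 0.5648|011⟩ + 0.272|100⟩ + 0.3025i|111⟩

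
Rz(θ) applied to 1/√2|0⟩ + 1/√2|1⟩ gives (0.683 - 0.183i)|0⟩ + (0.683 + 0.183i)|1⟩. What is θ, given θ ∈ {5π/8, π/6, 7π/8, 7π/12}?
π/6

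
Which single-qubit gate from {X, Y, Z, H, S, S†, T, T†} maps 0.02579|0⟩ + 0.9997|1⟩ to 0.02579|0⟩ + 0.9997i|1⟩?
S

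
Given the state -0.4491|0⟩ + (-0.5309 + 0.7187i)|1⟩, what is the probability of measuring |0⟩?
0.2017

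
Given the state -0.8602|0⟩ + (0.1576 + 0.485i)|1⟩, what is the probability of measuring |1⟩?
0.2601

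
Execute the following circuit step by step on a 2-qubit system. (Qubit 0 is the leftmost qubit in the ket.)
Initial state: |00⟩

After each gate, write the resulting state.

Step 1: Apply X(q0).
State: |10⟩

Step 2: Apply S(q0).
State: i|10⟩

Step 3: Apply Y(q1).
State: -|11⟩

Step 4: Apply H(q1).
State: -1/√2|10⟩ + 1/√2|11⟩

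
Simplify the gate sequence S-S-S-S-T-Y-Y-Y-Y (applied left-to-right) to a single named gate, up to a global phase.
T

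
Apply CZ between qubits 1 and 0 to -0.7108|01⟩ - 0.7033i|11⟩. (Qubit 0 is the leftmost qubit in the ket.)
-0.7108|01⟩ + 0.7033i|11⟩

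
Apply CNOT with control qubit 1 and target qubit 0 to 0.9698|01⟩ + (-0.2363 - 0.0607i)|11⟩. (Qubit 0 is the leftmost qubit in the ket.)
(-0.2363 - 0.0607i)|01⟩ + 0.9698|11⟩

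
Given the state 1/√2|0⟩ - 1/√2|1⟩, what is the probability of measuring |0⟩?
1/2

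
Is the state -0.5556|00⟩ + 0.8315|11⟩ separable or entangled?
Entangled

Writing the state as a|00⟩ + b|01⟩ + c|10⟩ + d|11⟩, it is a product state iff ad − bc = 0.
Here (a, b, c, d) = (-0.5556, 0, 0, 0.8315): ad − bc = (-0.5556)(0.8315) − (0)(0) = -0.462 ≠ 0, so the state is entangled.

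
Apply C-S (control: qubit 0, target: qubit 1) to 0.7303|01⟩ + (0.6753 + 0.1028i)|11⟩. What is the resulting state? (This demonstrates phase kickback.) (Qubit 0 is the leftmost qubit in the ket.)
0.7303|01⟩ + (-0.1028 + 0.6753i)|11⟩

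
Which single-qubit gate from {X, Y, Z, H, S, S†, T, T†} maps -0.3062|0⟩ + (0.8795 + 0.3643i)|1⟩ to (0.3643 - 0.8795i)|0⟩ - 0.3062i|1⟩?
Y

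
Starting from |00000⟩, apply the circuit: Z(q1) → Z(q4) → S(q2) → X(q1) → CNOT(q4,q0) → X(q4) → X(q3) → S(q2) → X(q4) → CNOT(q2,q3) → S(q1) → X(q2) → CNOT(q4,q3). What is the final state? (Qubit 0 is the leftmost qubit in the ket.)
i|01110⟩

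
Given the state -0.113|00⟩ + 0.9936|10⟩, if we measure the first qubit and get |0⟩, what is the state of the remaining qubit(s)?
-|0⟩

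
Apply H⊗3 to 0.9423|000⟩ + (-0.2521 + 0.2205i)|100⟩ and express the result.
(0.244 + 0.07796i)|000⟩ + (0.244 + 0.07796i)|001⟩ + (0.244 + 0.07796i)|010⟩ + (0.244 + 0.07796i)|011⟩ + (0.4223 - 0.07796i)|100⟩ + (0.4223 - 0.07796i)|101⟩ + (0.4223 - 0.07796i)|110⟩ + (0.4223 - 0.07796i)|111⟩

H⊗3 gives amp(|y⟩) = (1/2√2) Σ_x (−1)^(x·y) amp(|x⟩), where x·y is the number of positions in which both x and y have a 1.
|000⟩: (0.9423 + (-0.2521 + 0.2205i))/(2√2) = (0.244 + 0.07796i)
|001⟩: (0.9423 + (-0.2521 + 0.2205i))/(2√2) = (0.244 + 0.07796i)
|010⟩: (0.9423 + (-0.2521 + 0.2205i))/(2√2) = (0.244 + 0.07796i)
|011⟩: (0.9423 + (-0.2521 + 0.2205i))/(2√2) = (0.244 + 0.07796i)
|100⟩: (0.9423 - (-0.2521 + 0.2205i))/(2√2) = (0.4223 - 0.07796i)
|101⟩: (0.9423 - (-0.2521 + 0.2205i))/(2√2) = (0.4223 - 0.07796i)
|110⟩: (0.9423 - (-0.2521 + 0.2205i))/(2√2) = (0.4223 - 0.07796i)
|111⟩: (0.9423 - (-0.2521 + 0.2205i))/(2√2) = (0.4223 - 0.07796i)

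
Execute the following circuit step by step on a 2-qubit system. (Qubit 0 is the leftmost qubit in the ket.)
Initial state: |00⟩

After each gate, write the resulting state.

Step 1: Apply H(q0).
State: 1/√2|00⟩ + 1/√2|10⟩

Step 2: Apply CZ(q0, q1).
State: 1/√2|00⟩ + 1/√2|10⟩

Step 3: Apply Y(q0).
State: -(1/√2)i|00⟩ + (1/√2)i|10⟩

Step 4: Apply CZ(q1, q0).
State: -(1/√2)i|00⟩ + (1/√2)i|10⟩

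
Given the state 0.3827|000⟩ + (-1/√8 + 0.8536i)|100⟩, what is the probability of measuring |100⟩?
0.8536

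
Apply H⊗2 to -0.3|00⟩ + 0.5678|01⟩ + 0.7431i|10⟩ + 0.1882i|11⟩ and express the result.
(0.1339 + 0.4657i)|00⟩ + (-0.4339 + 0.2775i)|01⟩ + (0.1339 - 0.4657i)|10⟩ + (-0.4339 - 0.2775i)|11⟩

H⊗2 gives amp(|y⟩) = (1/2) Σ_x (−1)^(x·y) amp(|x⟩), where x·y is the number of positions in which both x and y have a 1.
|00⟩: (-0.3 + 0.5678 + 0.7431i + 0.1882i)/2 = (0.1339 + 0.4657i)
|01⟩: (-0.3 - 0.5678 + 0.7431i - 0.1882i)/2 = (-0.4339 + 0.2775i)
|10⟩: (-0.3 + 0.5678 - 0.7431i - 0.1882i)/2 = (0.1339 - 0.4657i)
|11⟩: (-0.3 - 0.5678 - 0.7431i + 0.1882i)/2 = (-0.4339 - 0.2775i)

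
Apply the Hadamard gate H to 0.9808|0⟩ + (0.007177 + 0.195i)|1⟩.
(0.6986 + 0.1379i)|0⟩ + (0.6885 - 0.1379i)|1⟩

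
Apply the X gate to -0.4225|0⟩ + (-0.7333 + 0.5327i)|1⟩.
(-0.7333 + 0.5327i)|0⟩ - 0.4225|1⟩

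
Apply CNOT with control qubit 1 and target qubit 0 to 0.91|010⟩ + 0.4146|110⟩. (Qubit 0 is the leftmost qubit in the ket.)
0.4146|010⟩ + 0.91|110⟩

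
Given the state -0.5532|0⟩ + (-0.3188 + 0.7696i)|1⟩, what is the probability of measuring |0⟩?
0.306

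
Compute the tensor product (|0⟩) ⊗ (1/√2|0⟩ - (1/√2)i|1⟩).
1/√2|00⟩ - (1/√2)i|01⟩

amp(|b₁b₂…⟩) = product of the factor amplitudes for bits b₁, b₂, …; only kets whose every factor amplitude is nonzero survive.
|00⟩: (1)(1/√2) = 1/√2
|01⟩: (1)(-(1/√2)i) = -(1/√2)i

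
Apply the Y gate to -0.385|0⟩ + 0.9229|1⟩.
-0.9229i|0⟩ - 0.385i|1⟩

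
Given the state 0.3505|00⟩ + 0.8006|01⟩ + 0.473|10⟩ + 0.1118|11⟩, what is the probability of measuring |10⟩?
0.2237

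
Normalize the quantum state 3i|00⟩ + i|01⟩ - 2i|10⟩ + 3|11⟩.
0.6255i|00⟩ + 0.2085i|01⟩ - 0.417i|10⟩ + 0.6255|11⟩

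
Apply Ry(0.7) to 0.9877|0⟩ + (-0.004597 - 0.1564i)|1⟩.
(0.9294 + 0.05363i)|0⟩ + (0.3344 - 0.1469i)|1⟩

Ry(0.7) = [[cos(θ/2), −sin(θ/2)], [sin(θ/2), cos(θ/2)]]; θ = 0.7, cos(θ/2) ≈ 0.939373, sin(θ/2) ≈ 0.342898.
With a = amp(|0⟩) = 0.9877 and b = amp(|1⟩) = (-0.004597 - 0.1564i):
new amp(|0⟩) = (0.939373)·a + (-0.342898)·b = (0.9294 + 0.05363i)
new amp(|1⟩) = (0.342898)·a + (0.939373)·b = (0.3344 - 0.1469i)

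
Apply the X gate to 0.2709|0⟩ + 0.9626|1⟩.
0.9626|0⟩ + 0.2709|1⟩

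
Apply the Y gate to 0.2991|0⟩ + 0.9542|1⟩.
-0.9542i|0⟩ + 0.2991i|1⟩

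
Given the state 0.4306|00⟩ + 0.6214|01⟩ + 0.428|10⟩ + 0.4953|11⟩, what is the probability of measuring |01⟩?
0.3861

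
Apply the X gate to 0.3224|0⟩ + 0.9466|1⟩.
0.9466|0⟩ + 0.3224|1⟩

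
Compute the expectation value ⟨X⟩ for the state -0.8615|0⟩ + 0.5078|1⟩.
-0.8749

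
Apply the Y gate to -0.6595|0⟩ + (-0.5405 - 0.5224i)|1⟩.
(-0.5224 + 0.5405i)|0⟩ - 0.6595i|1⟩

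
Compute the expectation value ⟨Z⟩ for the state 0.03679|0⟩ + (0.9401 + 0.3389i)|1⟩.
-0.9973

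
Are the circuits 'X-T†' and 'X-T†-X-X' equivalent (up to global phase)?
Yes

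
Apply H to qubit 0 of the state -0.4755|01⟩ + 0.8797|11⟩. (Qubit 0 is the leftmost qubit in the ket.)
0.2858|01⟩ - 0.9583|11⟩

H on qubit 0 mixes each pair of kets that differ only in qubit 0: amplitudes (a, b) of (|…0…⟩, |…1…⟩) become ((a + b)/√2, (a − b)/√2). Kets absent from the input have amplitude 0.
(|01⟩, |11⟩): (a, b) = (-0.4755, 0.8797) → (0.2858, -0.9583)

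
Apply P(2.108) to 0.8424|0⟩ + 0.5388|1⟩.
0.8424|0⟩ + (-0.2757 + 0.4629i)|1⟩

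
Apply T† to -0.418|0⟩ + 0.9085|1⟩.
-0.418|0⟩ + (0.6424 - 0.6424i)|1⟩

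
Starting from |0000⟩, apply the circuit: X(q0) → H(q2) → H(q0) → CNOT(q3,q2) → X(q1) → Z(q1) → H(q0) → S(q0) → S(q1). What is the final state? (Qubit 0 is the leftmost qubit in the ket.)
1/√2|1100⟩ + 1/√2|1110⟩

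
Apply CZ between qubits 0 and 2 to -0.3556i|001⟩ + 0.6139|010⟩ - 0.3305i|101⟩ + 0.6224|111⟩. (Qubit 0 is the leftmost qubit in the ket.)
-0.3556i|001⟩ + 0.6139|010⟩ + 0.3305i|101⟩ - 0.6224|111⟩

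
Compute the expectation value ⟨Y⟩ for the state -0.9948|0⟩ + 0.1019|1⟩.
0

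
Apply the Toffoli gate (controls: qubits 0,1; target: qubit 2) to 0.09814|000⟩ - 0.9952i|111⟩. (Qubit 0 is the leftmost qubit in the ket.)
0.09814|000⟩ - 0.9952i|110⟩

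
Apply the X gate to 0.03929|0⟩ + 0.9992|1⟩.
0.9992|0⟩ + 0.03929|1⟩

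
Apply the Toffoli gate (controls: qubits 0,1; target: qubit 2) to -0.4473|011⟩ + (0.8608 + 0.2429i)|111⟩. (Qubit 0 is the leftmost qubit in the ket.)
-0.4473|011⟩ + (0.8608 + 0.2429i)|110⟩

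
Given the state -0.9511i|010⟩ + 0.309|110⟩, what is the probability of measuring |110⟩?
0.09548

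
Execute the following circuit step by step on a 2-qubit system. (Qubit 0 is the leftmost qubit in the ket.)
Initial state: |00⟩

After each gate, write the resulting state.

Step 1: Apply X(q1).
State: |01⟩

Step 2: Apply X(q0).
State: |11⟩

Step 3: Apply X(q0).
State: |01⟩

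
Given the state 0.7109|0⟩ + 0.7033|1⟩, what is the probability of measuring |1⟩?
0.4946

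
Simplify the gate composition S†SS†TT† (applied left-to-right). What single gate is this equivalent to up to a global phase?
S†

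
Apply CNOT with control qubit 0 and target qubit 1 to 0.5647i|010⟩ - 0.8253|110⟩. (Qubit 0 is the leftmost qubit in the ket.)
0.5647i|010⟩ - 0.8253|100⟩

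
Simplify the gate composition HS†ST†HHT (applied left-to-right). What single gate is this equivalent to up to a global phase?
H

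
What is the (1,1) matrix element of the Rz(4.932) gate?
(-0.7803 + 0.6254i)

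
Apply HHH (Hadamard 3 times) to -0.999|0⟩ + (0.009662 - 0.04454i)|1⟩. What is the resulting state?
(-0.6996 - 0.03149i)|0⟩ + (-0.7132 + 0.03149i)|1⟩

H² = I, so H^3 = H: a single Hadamard. With (a, b) = (-0.999, (0.009662 - 0.04454i)), H gives ((a + b)/√2, (a − b)/√2) = ((-0.6996 - 0.03149i), (-0.7132 + 0.03149i)).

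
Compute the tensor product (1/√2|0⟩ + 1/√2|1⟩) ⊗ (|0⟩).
1/√2|00⟩ + 1/√2|10⟩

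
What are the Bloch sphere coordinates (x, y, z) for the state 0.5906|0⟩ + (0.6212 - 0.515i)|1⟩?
(0.7338, -0.6083, -0.3023)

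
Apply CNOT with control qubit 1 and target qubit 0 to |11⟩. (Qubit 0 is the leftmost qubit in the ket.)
|01⟩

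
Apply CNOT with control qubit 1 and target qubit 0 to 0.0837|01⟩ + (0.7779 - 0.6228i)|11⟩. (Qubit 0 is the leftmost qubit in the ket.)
(0.7779 - 0.6228i)|01⟩ + 0.0837|11⟩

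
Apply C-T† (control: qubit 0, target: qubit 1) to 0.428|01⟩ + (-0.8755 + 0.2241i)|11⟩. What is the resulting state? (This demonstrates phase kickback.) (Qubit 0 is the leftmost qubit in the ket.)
0.428|01⟩ + (-0.4606 + 0.7775i)|11⟩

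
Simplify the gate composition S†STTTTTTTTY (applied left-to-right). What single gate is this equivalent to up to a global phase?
Y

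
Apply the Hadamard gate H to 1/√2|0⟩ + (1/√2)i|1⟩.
(1/2 + (1/2)i)|0⟩ + (1/2 - (1/2)i)|1⟩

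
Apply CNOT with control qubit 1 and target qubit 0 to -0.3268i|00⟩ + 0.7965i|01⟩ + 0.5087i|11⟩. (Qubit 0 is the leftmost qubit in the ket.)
-0.3268i|00⟩ + 0.5087i|01⟩ + 0.7965i|11⟩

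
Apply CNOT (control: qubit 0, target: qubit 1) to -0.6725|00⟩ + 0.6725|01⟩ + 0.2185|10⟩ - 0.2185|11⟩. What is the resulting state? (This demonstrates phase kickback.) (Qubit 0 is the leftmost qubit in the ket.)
-0.6725|00⟩ + 0.6725|01⟩ - 0.2185|10⟩ + 0.2185|11⟩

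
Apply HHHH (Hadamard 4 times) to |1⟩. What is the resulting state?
|1⟩

H² = I, so an even number of Hadamards cancels: H^4 = I and the state is unchanged.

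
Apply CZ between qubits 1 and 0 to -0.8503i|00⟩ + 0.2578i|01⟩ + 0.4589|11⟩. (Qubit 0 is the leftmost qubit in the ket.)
-0.8503i|00⟩ + 0.2578i|01⟩ - 0.4589|11⟩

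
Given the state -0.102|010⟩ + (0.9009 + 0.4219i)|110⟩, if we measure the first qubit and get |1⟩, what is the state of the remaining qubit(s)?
(0.9056 + 0.4241i)|10⟩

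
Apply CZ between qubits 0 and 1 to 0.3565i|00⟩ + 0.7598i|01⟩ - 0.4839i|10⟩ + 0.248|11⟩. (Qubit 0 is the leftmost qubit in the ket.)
0.3565i|00⟩ + 0.7598i|01⟩ - 0.4839i|10⟩ - 0.248|11⟩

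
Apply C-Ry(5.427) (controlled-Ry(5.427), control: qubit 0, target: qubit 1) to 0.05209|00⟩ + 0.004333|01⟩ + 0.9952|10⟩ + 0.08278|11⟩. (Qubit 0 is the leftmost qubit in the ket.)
0.05209|00⟩ + 0.004333|01⟩ - 0.9398|10⟩ + 0.3378|11⟩

C-Ry(5.427) leaves the control-|0⟩ kets |00⟩, |01⟩ unchanged and applies Ry(5.427) to qubit 1 on the control-|1⟩ pair (|10⟩, |11⟩).
Ry(5.427) = [[cos(θ/2), −sin(θ/2)], [sin(θ/2), cos(θ/2)]]; θ = 5.427, cos(θ/2) ≈ -0.909759, sin(θ/2) ≈ 0.415136.
With a = amp(|10⟩) = 0.9952 and b = amp(|11⟩) = 0.08278:
new amp(|10⟩) = (-0.909759)·a + (-0.415136)·b = -0.9398
new amp(|11⟩) = (0.415136)·a + (-0.909759)·b = 0.3378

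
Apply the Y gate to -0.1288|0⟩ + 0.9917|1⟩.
-0.9917i|0⟩ - 0.1288i|1⟩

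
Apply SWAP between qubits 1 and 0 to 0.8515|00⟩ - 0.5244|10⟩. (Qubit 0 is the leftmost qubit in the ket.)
0.8515|00⟩ - 0.5244|01⟩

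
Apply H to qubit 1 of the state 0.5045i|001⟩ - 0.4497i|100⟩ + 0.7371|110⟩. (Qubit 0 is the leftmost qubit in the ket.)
0.3567i|001⟩ + 0.3567i|011⟩ + (0.5212 - 0.318i)|100⟩ + (-0.5212 - 0.318i)|110⟩

H on qubit 1 mixes each pair of kets that differ only in qubit 1: amplitudes (a, b) of (|…0…⟩, |…1…⟩) become ((a + b)/√2, (a − b)/√2). Kets absent from the input have amplitude 0.
(|001⟩, |011⟩): (a, b) = (0.5045i, 0) → (0.3567i, 0.3567i)
(|100⟩, |110⟩): (a, b) = (-0.4497i, 0.7371) → ((0.5212 - 0.318i), (-0.5212 - 0.318i))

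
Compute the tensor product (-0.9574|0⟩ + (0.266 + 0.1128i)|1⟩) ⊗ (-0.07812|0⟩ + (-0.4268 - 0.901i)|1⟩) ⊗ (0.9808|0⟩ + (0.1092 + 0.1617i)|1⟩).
0.07336|000⟩ + (0.008167 + 0.01209i)|001⟩ + (0.4008 + 0.8461i)|010⟩ + (-0.09486 + 0.1603i)|011⟩ + (-0.02038 - 0.008643i)|100⟩ + (-0.0008443 - 0.004322i)|101⟩ + (-0.01167 - 0.2823i)|110⟩ + (0.04524 - 0.03335i)|111⟩

amp(|b₁b₂…⟩) = product of the factor amplitudes for bits b₁, b₂, …; only kets whose every factor amplitude is nonzero survive.
|000⟩: (-0.9574)(-0.07812)(0.9808) = 0.07336
|001⟩: (-0.9574)(-0.07812)(0.1092 + 0.1617i) = (0.008167 + 0.01209i)
|010⟩: (-0.9574)(-0.4268 - 0.901i)(0.9808) = (0.4008 + 0.8461i)
|011⟩: (-0.9574)(-0.4268 - 0.901i)(0.1092 + 0.1617i) = (-0.09486 + 0.1603i)
|100⟩: (0.266 + 0.1128i)(-0.07812)(0.9808) = (-0.02038 - 0.008643i)
|101⟩: (0.266 + 0.1128i)(-0.07812)(0.1092 + 0.1617i) = (-0.0008443 - 0.004322i)
|110⟩: (0.266 + 0.1128i)(-0.4268 - 0.901i)(0.9808) = (-0.01167 - 0.2823i)
|111⟩: (0.266 + 0.1128i)(-0.4268 - 0.901i)(0.1092 + 0.1617i) = (0.04524 - 0.03335i)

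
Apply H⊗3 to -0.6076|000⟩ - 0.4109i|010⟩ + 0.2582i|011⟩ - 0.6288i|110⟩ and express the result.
(-0.2148 - 0.2763i)|000⟩ + (-0.2148 - 0.4589i)|001⟩ + (-0.2148 + 0.2763i)|010⟩ + (-0.2148 + 0.4589i)|011⟩ + (-0.2148 + 0.1683i)|100⟩ + (-0.2148 - 0.01425i)|101⟩ + (-0.2148 - 0.1683i)|110⟩ + (-0.2148 + 0.01425i)|111⟩

H⊗3 gives amp(|y⟩) = (1/2√2) Σ_x (−1)^(x·y) amp(|x⟩), where x·y is the number of positions in which both x and y have a 1.
|000⟩: (-0.6076 - 0.4109i + 0.2582i - 0.6288i)/(2√2) = (-0.2148 - 0.2763i)
|001⟩: (-0.6076 - 0.4109i - 0.2582i - 0.6288i)/(2√2) = (-0.2148 - 0.4589i)
|010⟩: (-0.6076 + 0.4109i - 0.2582i + 0.6288i)/(2√2) = (-0.2148 + 0.2763i)
|011⟩: (-0.6076 + 0.4109i + 0.2582i + 0.6288i)/(2√2) = (-0.2148 + 0.4589i)
|100⟩: (-0.6076 - 0.4109i + 0.2582i + 0.6288i)/(2√2) = (-0.2148 + 0.1683i)
|101⟩: (-0.6076 - 0.4109i - 0.2582i + 0.6288i)/(2√2) = (-0.2148 - 0.01425i)
|110⟩: (-0.6076 + 0.4109i - 0.2582i - 0.6288i)/(2√2) = (-0.2148 - 0.1683i)
|111⟩: (-0.6076 + 0.4109i + 0.2582i - 0.6288i)/(2√2) = (-0.2148 + 0.01425i)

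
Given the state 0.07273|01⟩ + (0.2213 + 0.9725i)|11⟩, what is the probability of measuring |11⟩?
0.9947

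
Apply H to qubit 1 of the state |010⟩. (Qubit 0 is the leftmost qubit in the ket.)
1/√2|000⟩ - 1/√2|010⟩

H on qubit 1 mixes each pair of kets that differ only in qubit 1: amplitudes (a, b) of (|…0…⟩, |…1…⟩) become ((a + b)/√2, (a − b)/√2). Kets absent from the input have amplitude 0.
(|000⟩, |010⟩): (a, b) = (0, 1) → (1/√2, -1/√2)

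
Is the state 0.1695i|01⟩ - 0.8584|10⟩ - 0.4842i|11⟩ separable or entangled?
Entangled

Writing the state as a|00⟩ + b|01⟩ + c|10⟩ + d|11⟩, it is a product state iff ad − bc = 0.
Here (a, b, c, d) = (0, 0.1695i, -0.8584, -0.4842i): ad − bc = (0)(-0.4842i) − (0.1695i)(-0.8584) = 0.1455i ≠ 0, so the state is entangled.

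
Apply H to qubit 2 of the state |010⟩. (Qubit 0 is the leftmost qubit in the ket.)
1/√2|010⟩ + 1/√2|011⟩

H on qubit 2 mixes each pair of kets that differ only in qubit 2: amplitudes (a, b) of (|…0…⟩, |…1…⟩) become ((a + b)/√2, (a − b)/√2). Kets absent from the input have amplitude 0.
(|010⟩, |011⟩): (a, b) = (1, 0) → (1/√2, 1/√2)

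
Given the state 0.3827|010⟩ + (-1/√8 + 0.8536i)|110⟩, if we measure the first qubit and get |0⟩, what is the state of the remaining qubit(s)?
|10⟩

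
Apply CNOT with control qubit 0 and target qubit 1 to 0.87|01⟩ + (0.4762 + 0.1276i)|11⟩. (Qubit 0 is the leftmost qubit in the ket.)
0.87|01⟩ + (0.4762 + 0.1276i)|10⟩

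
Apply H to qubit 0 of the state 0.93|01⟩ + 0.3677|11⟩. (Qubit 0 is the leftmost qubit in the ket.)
0.9176|01⟩ + 0.3976|11⟩

H on qubit 0 mixes each pair of kets that differ only in qubit 0: amplitudes (a, b) of (|…0…⟩, |…1…⟩) become ((a + b)/√2, (a − b)/√2). Kets absent from the input have amplitude 0.
(|01⟩, |11⟩): (a, b) = (0.93, 0.3677) → (0.9176, 0.3976)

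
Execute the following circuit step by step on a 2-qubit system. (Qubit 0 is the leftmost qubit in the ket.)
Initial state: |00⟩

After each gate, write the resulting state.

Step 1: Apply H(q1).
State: 1/√2|00⟩ + 1/√2|01⟩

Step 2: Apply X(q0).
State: 1/√2|10⟩ + 1/√2|11⟩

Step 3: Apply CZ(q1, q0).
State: 1/√2|10⟩ - 1/√2|11⟩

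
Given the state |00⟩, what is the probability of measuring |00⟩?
1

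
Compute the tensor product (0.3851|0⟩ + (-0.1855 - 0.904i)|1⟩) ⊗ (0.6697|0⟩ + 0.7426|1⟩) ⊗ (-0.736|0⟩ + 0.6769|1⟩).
-0.1898|000⟩ + 0.1746|001⟩ - 0.2105|010⟩ + 0.1936|011⟩ + (0.09143 + 0.4456i)|100⟩ + (-0.08409 - 0.4098i)|101⟩ + (0.1014 + 0.4941i)|110⟩ + (-0.09324 - 0.4544i)|111⟩

amp(|b₁b₂…⟩) = product of the factor amplitudes for bits b₁, b₂, …; only kets whose every factor amplitude is nonzero survive.
|000⟩: (0.3851)(0.6697)(-0.736) = -0.1898
|001⟩: (0.3851)(0.6697)(0.6769) = 0.1746
|010⟩: (0.3851)(0.7426)(-0.736) = -0.2105
|011⟩: (0.3851)(0.7426)(0.6769) = 0.1936
|100⟩: (-0.1855 - 0.904i)(0.6697)(-0.736) = (0.09143 + 0.4456i)
|101⟩: (-0.1855 - 0.904i)(0.6697)(0.6769) = (-0.08409 - 0.4098i)
|110⟩: (-0.1855 - 0.904i)(0.7426)(-0.736) = (0.1014 + 0.4941i)
|111⟩: (-0.1855 - 0.904i)(0.7426)(0.6769) = (-0.09324 - 0.4544i)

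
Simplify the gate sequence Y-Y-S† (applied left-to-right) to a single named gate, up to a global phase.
S†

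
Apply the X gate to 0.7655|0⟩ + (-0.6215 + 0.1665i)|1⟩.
(-0.6215 + 0.1665i)|0⟩ + 0.7655|1⟩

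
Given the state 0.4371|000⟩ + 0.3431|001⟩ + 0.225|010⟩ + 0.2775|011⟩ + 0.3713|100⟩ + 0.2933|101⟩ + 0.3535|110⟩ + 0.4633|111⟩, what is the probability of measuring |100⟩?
0.1379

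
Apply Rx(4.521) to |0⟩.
-0.6363|0⟩ - 0.7714i|1⟩

Rx(4.521) = [[cos(θ/2), −i·sin(θ/2)], [−i·sin(θ/2), cos(θ/2)]]; θ = 4.521, cos(θ/2) ≈ -0.636309, sin(θ/2) ≈ 0.771435.
With a = amp(|0⟩) = 1 and b = amp(|1⟩) = 0:
new amp(|0⟩) = (-0.636309)·a + (-0.771435i)·b = -0.6363
new amp(|1⟩) = (-0.771435i)·a + (-0.636309)·b = -0.7714i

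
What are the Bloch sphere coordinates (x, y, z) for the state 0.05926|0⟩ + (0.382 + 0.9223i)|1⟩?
(0.04527, 0.1093, -0.993)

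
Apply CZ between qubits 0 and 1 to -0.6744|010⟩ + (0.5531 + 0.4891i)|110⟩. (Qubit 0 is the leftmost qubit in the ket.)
-0.6744|010⟩ + (-0.5531 - 0.4891i)|110⟩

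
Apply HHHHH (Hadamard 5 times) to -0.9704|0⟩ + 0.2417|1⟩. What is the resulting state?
-0.5153|0⟩ - 0.8571|1⟩

H² = I, so H^5 = H: a single Hadamard. With (a, b) = (-0.9704, 0.2417), H gives ((a + b)/√2, (a − b)/√2) = (-0.5153, -0.8571).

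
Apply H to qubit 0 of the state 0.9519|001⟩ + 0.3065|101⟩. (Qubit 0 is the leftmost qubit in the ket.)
0.8898|001⟩ + 0.4564|101⟩

H on qubit 0 mixes each pair of kets that differ only in qubit 0: amplitudes (a, b) of (|…0…⟩, |…1…⟩) become ((a + b)/√2, (a − b)/√2). Kets absent from the input have amplitude 0.
(|001⟩, |101⟩): (a, b) = (0.9519, 0.3065) → (0.8898, 0.4564)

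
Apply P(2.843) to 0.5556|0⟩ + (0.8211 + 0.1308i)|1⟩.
0.5556|0⟩ + (-0.8232 + 0.1165i)|1⟩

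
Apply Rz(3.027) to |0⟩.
(0.05726 - 0.9984i)|0⟩

Rz(3.027) = [[e^(−iθ/2), 0], [0, e^(iθ/2)]] with e^(±iθ/2) = cos(θ/2) ± i·sin(θ/2); θ = 3.027, cos(θ/2) ≈ 0.057265, sin(θ/2) ≈ 0.998359.
With a = amp(|0⟩) = 1 and b = amp(|1⟩) = 0:
new amp(|0⟩) = (0.057265 - 0.998359i)·a = (0.05726 - 0.9984i)
new amp(|1⟩) = (0.057265 + 0.998359i)·b = 0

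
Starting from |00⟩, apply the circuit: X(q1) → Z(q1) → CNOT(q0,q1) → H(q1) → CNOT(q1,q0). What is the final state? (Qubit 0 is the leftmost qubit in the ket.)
-1/√2|00⟩ + 1/√2|11⟩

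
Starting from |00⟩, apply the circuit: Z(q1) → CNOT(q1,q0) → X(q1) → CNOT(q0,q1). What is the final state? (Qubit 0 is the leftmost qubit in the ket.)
|01⟩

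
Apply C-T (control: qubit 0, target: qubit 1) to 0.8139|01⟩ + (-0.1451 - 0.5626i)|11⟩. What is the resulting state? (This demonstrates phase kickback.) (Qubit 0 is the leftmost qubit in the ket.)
0.8139|01⟩ + (0.2952 - 0.5004i)|11⟩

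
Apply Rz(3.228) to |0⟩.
(-0.04319 - 0.9991i)|0⟩

Rz(3.228) = [[e^(−iθ/2), 0], [0, e^(iθ/2)]] with e^(±iθ/2) = cos(θ/2) ± i·sin(θ/2); θ = 3.228, cos(θ/2) ≈ -0.0431902, sin(θ/2) ≈ 0.999067.
With a = amp(|0⟩) = 1 and b = amp(|1⟩) = 0:
new amp(|0⟩) = (-0.0431902 - 0.999067i)·a = (-0.04319 - 0.9991i)
new amp(|1⟩) = (-0.0431902 + 0.999067i)·b = 0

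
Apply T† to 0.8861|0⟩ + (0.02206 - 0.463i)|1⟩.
0.8861|0⟩ + (-0.3118 - 0.343i)|1⟩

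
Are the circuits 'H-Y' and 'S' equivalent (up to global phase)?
No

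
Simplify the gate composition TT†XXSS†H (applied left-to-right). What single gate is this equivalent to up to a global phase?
H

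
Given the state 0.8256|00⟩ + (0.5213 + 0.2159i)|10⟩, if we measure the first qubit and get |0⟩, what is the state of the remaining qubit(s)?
|0⟩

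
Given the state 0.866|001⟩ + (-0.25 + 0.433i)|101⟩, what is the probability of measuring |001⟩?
0.75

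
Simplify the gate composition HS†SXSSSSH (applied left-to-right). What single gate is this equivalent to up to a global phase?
Z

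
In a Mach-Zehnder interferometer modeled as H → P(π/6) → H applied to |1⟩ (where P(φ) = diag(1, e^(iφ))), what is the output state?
(0.06699 - 0.25i)|0⟩ + (0.933 + 0.25i)|1⟩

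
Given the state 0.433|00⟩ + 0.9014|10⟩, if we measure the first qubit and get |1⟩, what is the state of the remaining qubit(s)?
|0⟩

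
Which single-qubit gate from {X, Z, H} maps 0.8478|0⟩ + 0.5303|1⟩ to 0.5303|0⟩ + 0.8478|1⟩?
X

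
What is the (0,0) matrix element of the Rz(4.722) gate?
(-0.7105 - 0.7037i)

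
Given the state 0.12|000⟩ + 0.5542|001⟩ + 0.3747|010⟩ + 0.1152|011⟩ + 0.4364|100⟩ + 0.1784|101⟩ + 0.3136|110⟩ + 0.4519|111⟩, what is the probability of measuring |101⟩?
0.03183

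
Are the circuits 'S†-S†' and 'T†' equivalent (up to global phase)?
No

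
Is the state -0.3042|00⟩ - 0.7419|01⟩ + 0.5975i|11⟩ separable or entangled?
Entangled

Writing the state as a|00⟩ + b|01⟩ + c|10⟩ + d|11⟩, it is a product state iff ad − bc = 0.
Here (a, b, c, d) = (-0.3042, -0.7419, 0, 0.5975i): ad − bc = (-0.3042)(0.5975i) − (-0.7419)(0) = -0.1818i ≠ 0, so the state is entangled.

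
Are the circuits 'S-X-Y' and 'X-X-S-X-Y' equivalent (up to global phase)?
Yes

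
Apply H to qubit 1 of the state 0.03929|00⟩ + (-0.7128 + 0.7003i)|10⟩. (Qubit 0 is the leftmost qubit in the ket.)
0.02778|00⟩ + 0.02778|01⟩ + (-0.504 + 0.4952i)|10⟩ + (-0.504 + 0.4952i)|11⟩

H on qubit 1 mixes each pair of kets that differ only in qubit 1: amplitudes (a, b) of (|…0…⟩, |…1…⟩) become ((a + b)/√2, (a − b)/√2). Kets absent from the input have amplitude 0.
(|00⟩, |01⟩): (a, b) = (0.03929, 0) → (0.02778, 0.02778)
(|10⟩, |11⟩): (a, b) = ((-0.7128 + 0.7003i), 0) → ((-0.504 + 0.4952i), (-0.504 + 0.4952i))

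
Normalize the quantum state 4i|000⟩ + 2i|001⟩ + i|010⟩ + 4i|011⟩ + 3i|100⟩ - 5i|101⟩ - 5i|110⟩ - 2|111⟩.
0.4i|000⟩ + 0.2i|001⟩ + 0.1i|010⟩ + 0.4i|011⟩ + 0.3i|100⟩ - (1/2)i|101⟩ - (1/2)i|110⟩ - 0.2|111⟩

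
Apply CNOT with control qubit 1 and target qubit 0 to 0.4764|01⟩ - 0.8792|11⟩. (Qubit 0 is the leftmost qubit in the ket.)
-0.8792|01⟩ + 0.4764|11⟩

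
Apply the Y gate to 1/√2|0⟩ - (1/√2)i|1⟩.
-1/√2|0⟩ + (1/√2)i|1⟩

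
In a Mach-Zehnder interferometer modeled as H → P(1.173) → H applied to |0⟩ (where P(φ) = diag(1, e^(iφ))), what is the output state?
(0.6937 + 0.461i)|0⟩ + (0.3063 - 0.461i)|1⟩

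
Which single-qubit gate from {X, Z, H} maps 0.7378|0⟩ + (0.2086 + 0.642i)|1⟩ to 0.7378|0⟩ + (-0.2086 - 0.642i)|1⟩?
Z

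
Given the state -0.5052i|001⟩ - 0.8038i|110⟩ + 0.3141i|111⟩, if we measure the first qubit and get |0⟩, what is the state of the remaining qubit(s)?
-i|01⟩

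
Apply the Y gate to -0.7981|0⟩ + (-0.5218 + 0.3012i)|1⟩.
(0.3012 + 0.5218i)|0⟩ - 0.7981i|1⟩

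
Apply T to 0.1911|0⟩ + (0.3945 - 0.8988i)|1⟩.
0.1911|0⟩ + (0.9145 - 0.3566i)|1⟩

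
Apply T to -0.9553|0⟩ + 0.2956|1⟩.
-0.9553|0⟩ + (0.209 + 0.209i)|1⟩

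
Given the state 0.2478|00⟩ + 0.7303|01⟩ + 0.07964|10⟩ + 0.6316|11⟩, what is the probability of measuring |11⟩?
0.3989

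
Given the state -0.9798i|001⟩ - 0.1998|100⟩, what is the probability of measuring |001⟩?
0.96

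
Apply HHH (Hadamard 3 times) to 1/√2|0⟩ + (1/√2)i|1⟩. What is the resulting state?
(1/2 + (1/2)i)|0⟩ + (1/2 - (1/2)i)|1⟩

H² = I, so H^3 = H: a single Hadamard. With (a, b) = (1/√2, (1/√2)i), H gives ((a + b)/√2, (a − b)/√2) = ((1/2 + (1/2)i), (1/2 - (1/2)i)).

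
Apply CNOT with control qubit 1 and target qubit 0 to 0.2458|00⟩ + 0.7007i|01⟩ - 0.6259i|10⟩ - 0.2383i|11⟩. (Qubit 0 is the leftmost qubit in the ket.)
0.2458|00⟩ - 0.2383i|01⟩ - 0.6259i|10⟩ + 0.7007i|11⟩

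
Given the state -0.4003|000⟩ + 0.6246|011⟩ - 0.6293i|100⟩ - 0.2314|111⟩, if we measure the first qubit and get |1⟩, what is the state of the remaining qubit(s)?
-0.9386i|00⟩ - 0.3451|11⟩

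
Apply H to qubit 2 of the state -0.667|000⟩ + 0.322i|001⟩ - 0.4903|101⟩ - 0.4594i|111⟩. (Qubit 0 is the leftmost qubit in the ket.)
(-0.4716 + 0.2277i)|000⟩ + (-0.4716 - 0.2277i)|001⟩ - 0.3467|100⟩ + 0.3467|101⟩ - 0.3248i|110⟩ + 0.3248i|111⟩

H on qubit 2 mixes each pair of kets that differ only in qubit 2: amplitudes (a, b) of (|…0…⟩, |…1…⟩) become ((a + b)/√2, (a − b)/√2). Kets absent from the input have amplitude 0.
(|000⟩, |001⟩): (a, b) = (-0.667, 0.322i) → ((-0.4716 + 0.2277i), (-0.4716 - 0.2277i))
(|100⟩, |101⟩): (a, b) = (0, -0.4903) → (-0.3467, 0.3467)
(|110⟩, |111⟩): (a, b) = (0, -0.4594i) → (-0.3248i, 0.3248i)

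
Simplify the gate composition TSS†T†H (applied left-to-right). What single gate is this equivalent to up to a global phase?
H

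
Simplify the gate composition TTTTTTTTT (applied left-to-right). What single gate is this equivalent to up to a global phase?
T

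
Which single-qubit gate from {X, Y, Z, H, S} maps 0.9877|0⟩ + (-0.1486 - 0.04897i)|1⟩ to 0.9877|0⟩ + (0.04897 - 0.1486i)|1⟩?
S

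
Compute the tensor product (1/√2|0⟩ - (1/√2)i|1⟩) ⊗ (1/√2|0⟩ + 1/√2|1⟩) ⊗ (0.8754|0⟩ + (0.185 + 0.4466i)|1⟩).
0.4377|000⟩ + (0.0925 + 0.2233i)|001⟩ + 0.4377|010⟩ + (0.0925 + 0.2233i)|011⟩ - 0.4377i|100⟩ + (0.2233 - 0.0925i)|101⟩ - 0.4377i|110⟩ + (0.2233 - 0.0925i)|111⟩

amp(|b₁b₂…⟩) = product of the factor amplitudes for bits b₁, b₂, …; only kets whose every factor amplitude is nonzero survive.
|000⟩: (1/√2)(1/√2)(0.8754) = 0.4377
|001⟩: (1/√2)(1/√2)(0.185 + 0.4466i) = (0.0925 + 0.2233i)
|010⟩: (1/√2)(1/√2)(0.8754) = 0.4377
|011⟩: (1/√2)(1/√2)(0.185 + 0.4466i) = (0.0925 + 0.2233i)
|100⟩: (-(1/√2)i)(1/√2)(0.8754) = -0.4377i
|101⟩: (-(1/√2)i)(1/√2)(0.185 + 0.4466i) = (0.2233 - 0.0925i)
|110⟩: (-(1/√2)i)(1/√2)(0.8754) = -0.4377i
|111⟩: (-(1/√2)i)(1/√2)(0.185 + 0.4466i) = (0.2233 - 0.0925i)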